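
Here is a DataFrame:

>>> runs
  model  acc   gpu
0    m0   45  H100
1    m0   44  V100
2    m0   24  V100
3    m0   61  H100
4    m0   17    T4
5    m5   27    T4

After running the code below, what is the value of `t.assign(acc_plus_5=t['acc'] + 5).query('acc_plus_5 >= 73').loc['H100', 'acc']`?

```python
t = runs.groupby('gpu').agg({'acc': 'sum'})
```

group by gpu, sum of acc:
      acc
gpu      
H100  106
T4     44
V100   68
add column acc_plus_5 = t['acc'] + 5:
      acc  acc_plus_5
gpu                  
H100  106         111
T4     44          49
V100   68          73
filter rows where acc_plus_5 >= 73:
      acc  acc_plus_5
gpu                  
H100  106         111
V100   68          73
value at row 'H100', column 'acc' → 106

106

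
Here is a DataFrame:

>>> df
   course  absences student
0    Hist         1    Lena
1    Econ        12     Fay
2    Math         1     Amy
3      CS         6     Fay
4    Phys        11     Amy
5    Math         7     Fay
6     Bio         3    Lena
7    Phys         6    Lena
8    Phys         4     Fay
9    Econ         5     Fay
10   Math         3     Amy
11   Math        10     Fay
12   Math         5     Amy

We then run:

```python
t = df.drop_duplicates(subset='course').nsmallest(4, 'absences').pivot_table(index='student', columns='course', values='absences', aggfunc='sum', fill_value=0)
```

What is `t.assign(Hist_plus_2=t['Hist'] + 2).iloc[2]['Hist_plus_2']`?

3

drop duplicate course (keep=first):
  course  absences student
0   Hist         1    Lena
1   Econ        12     Fay
2   Math         1     Amy
3     CS         6     Fay
4   Phys        11     Amy
6    Bio         3    Lena
take 4 rows with smallest absences:
  course  absences student
0   Hist         1    Lena
2   Math         1     Amy
6    Bio         3    Lena
3     CS         6     Fay
pivot: rows=student, cols=course, sum(absences):
course   Bio  CS  Hist  Math
student                     
Amy        0   0     0     1
Fay        0   6     0     0
Lena       3   0     1     0
add column Hist_plus_2 = t['Hist'] + 2:
course   Bio  CS  Hist  Math  Hist_plus_2
student                                  
Amy        0   0     0     1            2
Fay        0   6     0     0            2
Lena       3   0     1     0            3
value at position 2, column 'Hist_plus_2' → 3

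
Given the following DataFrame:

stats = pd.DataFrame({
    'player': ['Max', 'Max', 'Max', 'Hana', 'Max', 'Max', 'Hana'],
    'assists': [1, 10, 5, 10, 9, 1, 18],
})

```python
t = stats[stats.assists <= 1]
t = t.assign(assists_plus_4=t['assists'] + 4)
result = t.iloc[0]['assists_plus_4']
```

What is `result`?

5

filter rows where assists <= 1:
  player  assists
0    Max        1
5    Max        1
add column assists_plus_4 = t['assists'] + 4:
  player  assists  assists_plus_4
0    Max        1               5
5    Max        1               5
So iloc[0]['assists_plus_4'] = 5.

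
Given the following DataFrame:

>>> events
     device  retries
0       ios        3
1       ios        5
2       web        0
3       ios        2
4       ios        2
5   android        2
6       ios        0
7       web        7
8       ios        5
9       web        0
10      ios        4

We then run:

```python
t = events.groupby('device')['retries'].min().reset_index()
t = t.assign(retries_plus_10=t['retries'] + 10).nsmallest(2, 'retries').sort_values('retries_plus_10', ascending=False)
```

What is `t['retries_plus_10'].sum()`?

20

group by device, min of retries:
device
android    2
ios        0
web        0
Name: retries, dtype: int64
reset_index():
    device  retries
0  android        2
1      ios        0
2      web        0
add column retries_plus_10 = t['retries'] + 10:
    device  retries  retries_plus_10
0  android        2               12
1      ios        0               10
2      web        0               10
take 2 rows with smallest retries:
  device  retries  retries_plus_10
1    ios        0               10
2    web        0               10
sort by retries_plus_10 descending:
  device  retries  retries_plus_10
1    ios        0               10
2    web        0               10
The sum of column 'retries_plus_10' is 20.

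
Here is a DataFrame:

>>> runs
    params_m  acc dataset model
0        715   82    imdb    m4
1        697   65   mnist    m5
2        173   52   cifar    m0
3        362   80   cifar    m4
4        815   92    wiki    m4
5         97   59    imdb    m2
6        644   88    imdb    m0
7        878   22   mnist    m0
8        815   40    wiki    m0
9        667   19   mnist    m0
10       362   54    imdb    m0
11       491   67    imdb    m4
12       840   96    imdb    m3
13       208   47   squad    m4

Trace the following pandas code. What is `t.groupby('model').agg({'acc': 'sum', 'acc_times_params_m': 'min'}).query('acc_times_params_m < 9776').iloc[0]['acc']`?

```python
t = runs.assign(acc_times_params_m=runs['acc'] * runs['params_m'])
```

275

add column acc_times_params_m = runs['acc'] * runs['params_m']:
    params_m  acc dataset model  acc_times_params_m
0        715   82    imdb    m4               58630
1        697   65   mnist    m5               45305
2        173   52   cifar    m0                8996
3        362   80   cifar    m4               28960
4        815   92    wiki    m4               74980
5         97   59    imdb    m2                5723
6        644   88    imdb    m0               56672
7        878   22   mnist    m0               19316
8        815   40    wiki    m0               32600
9        667   19   mnist    m0               12673
10       362   54    imdb    m0               19548
11       491   67    imdb    m4               32897
12       840   96    imdb    m3               80640
13       208   47   squad    m4                9776
group by model: sum(acc), min(acc_times_params_m):
       acc  acc_times_params_m
model                         
m0     275                8996
m2      59                5723
m3      96               80640
m4     368                9776
m5      65               45305
filter rows where acc_times_params_m < 9776:
       acc  acc_times_params_m
model                         
m0     275                8996
m2      59                5723
value at position 0, column 'acc' → 275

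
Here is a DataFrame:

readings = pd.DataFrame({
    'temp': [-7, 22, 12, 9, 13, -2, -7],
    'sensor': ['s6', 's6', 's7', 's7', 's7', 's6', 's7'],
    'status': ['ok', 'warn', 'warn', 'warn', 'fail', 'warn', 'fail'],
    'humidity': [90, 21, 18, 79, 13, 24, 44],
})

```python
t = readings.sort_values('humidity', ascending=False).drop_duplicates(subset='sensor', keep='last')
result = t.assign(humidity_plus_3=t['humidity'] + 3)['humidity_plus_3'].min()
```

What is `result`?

sort by humidity descending:
   temp sensor status  humidity
0    -7     s6     ok        90
3     9     s7   warn        79
6    -7     s7   fail        44
5    -2     s6   warn        24
1    22     s6   warn        21
2    12     s7   warn        18
4    13     s7   fail        13
drop duplicate sensor (keep=last):
   temp sensor status  humidity
1    22     s6   warn        21
4    13     s7   fail        13
add column humidity_plus_3 = t['humidity'] + 3:
   temp sensor status  humidity  humidity_plus_3
1    22     s6   warn        21               24
4    13     s7   fail        13               16
Hence 16.

16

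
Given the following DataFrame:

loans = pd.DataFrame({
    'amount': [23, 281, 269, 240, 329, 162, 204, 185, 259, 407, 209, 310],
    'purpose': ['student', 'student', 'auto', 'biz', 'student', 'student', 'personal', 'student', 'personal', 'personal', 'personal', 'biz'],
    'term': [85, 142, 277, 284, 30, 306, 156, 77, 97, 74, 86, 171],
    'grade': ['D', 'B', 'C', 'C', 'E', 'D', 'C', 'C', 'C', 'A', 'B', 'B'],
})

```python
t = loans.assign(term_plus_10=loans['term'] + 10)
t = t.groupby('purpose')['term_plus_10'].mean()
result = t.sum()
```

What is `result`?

775.75

add column term_plus_10 = loans['term'] + 10:
    amount   purpose  term grade  term_plus_10
0       23   student    85     D            95
1      281   student   142     B           152
2      269      auto   277     C           287
3      240       biz   284     C           294
4      329   student    30     E            40
5      162   student   306     D           316
6      204  personal   156     C           166
7      185   student    77     C            87
8      259  personal    97     C           107
9      407  personal    74     A            84
10     209  personal    86     B            96
11     310       biz   171     B           181
group by purpose, mean of term_plus_10:
purpose
auto        287.00
biz         237.50
personal    113.25
student     138.00
Name: term_plus_10, dtype: float64
Hence 775.75.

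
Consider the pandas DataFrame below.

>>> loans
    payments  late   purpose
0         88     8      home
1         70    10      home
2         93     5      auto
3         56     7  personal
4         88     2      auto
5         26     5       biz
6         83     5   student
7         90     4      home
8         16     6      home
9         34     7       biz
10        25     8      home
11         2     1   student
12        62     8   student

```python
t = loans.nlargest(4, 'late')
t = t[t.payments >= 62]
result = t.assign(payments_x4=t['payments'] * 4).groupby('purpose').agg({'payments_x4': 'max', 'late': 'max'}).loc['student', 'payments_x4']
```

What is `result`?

take 4 rows with largest late:
    payments  late  purpose
1         70    10     home
0         88     8     home
10        25     8     home
12        62     8  student
filter rows where payments >= 62:
    payments  late  purpose
1         70    10     home
0         88     8     home
12        62     8  student
add column payments_x4 = t['payments'] * 4:
    payments  late  purpose  payments_x4
1         70    10     home          280
0         88     8     home          352
12        62     8  student          248
group by purpose: max(payments_x4), max(late):
         payments_x4  late
purpose                   
home             352    10
student          248     8

248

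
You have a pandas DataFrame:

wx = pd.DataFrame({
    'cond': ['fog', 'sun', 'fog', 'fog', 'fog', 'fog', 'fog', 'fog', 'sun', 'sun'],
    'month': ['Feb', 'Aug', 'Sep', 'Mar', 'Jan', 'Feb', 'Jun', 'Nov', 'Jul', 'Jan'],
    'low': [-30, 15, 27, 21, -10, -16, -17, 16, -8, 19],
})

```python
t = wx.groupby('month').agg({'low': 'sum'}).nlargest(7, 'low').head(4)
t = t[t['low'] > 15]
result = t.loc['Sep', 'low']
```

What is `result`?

27

group by month, sum of low:
       low
month     
Aug     15
Feb    -46
Jan      9
Jul     -8
Jun    -17
Mar     21
Nov     16
Sep     27
take 7 rows with largest low:
       low
month     
Sep     27
Mar     21
Nov     16
Aug     15
Jan      9
Jul     -8
Jun    -17
take first 4 rows:
       low
month     
Sep     27
Mar     21
Nov     16
Aug     15
filter rows where low > 15:
       low
month     
Sep     27
Mar     21
Nov     16
value at row 'Sep', column 'low' → 27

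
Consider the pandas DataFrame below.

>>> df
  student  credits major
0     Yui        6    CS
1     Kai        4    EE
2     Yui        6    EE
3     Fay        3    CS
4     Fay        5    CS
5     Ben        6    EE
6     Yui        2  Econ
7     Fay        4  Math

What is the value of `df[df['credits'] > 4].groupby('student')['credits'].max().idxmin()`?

Fay

filter rows where credits > 4:
  student  credits major
0     Yui        6    CS
2     Yui        6    EE
4     Fay        5    CS
5     Ben        6    EE
group by student, max of credits:
student
Ben    6
Fay    5
Yui    6
Name: credits, dtype: int64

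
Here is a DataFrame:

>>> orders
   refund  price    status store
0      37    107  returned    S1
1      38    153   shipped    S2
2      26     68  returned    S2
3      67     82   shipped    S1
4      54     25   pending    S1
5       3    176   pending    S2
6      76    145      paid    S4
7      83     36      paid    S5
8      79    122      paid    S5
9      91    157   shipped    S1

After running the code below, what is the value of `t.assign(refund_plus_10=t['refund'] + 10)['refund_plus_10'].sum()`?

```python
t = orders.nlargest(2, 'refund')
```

194

take 2 rows with largest refund:
   refund  price   status store
9      91    157  shipped    S1
7      83     36     paid    S5
add column refund_plus_10 = t['refund'] + 10:
   refund  price   status store  refund_plus_10
9      91    157  shipped    S1             101
7      83     36     paid    S5              93
Finally, sum of column 'refund_plus_10' = 194.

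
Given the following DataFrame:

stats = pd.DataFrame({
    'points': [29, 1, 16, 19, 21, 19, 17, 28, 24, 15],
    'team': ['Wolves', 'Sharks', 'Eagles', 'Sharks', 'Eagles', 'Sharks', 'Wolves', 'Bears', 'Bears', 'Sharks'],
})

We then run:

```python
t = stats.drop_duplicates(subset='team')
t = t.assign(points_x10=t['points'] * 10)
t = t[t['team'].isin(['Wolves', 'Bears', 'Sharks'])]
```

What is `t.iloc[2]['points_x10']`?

drop duplicate team (keep=first):
   points    team
0      29  Wolves
1       1  Sharks
2      16  Eagles
7      28   Bears
add column points_x10 = t['points'] * 10:
   points    team  points_x10
0      29  Wolves         290
1       1  Sharks          10
2      16  Eagles         160
7      28   Bears         280
filter rows where team in ['Wolves', 'Bears', 'Sharks']:
   points    team  points_x10
0      29  Wolves         290
1       1  Sharks          10
7      28   Bears         280
Finally, value at position 2, column 'points_x10' = 280.

280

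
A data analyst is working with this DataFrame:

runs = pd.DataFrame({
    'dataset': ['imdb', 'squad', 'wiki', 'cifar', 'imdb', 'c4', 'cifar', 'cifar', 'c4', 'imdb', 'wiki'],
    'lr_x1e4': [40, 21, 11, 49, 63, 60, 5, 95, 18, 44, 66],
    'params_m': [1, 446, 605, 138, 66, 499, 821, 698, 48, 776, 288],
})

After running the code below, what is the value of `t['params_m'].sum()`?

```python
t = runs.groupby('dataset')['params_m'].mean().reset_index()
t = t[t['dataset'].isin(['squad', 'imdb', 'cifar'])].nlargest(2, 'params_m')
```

998.333333333

group by dataset, mean of params_m:
dataset
c4       273.500000
cifar    552.333333
imdb     281.000000
squad    446.000000
wiki     446.500000
Name: params_m, dtype: float64
reset_index():
  dataset    params_m
0      c4  273.500000
1   cifar  552.333333
2    imdb  281.000000
3   squad  446.000000
4    wiki  446.500000
filter rows where dataset in ['squad', 'imdb', 'cifar']:
  dataset    params_m
1   cifar  552.333333
2    imdb  281.000000
3   squad  446.000000
take 2 rows with largest params_m:
  dataset    params_m
1   cifar  552.333333
3   squad  446.000000
Hence 998.333333333.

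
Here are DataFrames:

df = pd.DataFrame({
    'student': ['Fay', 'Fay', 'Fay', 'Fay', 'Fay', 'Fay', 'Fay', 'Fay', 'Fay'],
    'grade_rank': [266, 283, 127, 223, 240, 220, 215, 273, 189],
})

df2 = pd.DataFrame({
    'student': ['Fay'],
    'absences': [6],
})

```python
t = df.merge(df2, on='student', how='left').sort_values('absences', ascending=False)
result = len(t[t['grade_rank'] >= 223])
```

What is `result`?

merge on 'student' (how='left') → 9 rows:
  student  grade_rank  absences
0     Fay         266         6
1     Fay         283         6
2     Fay         127         6
3     Fay         223         6
4     Fay         240         6
5     Fay         220         6
6     Fay         215         6
7     Fay         273         6
8     Fay         189         6
sort by absences descending:
  student  grade_rank  absences
0     Fay         266         6
1     Fay         283         6
2     Fay         127         6
3     Fay         223         6
4     Fay         240         6
5     Fay         220         6
6     Fay         215         6
7     Fay         273         6
8     Fay         189         6
filter rows where grade_rank >= 223:
  student  grade_rank  absences
0     Fay         266         6
1     Fay         283         6
3     Fay         223         6
4     Fay         240         6
7     Fay         273         6

5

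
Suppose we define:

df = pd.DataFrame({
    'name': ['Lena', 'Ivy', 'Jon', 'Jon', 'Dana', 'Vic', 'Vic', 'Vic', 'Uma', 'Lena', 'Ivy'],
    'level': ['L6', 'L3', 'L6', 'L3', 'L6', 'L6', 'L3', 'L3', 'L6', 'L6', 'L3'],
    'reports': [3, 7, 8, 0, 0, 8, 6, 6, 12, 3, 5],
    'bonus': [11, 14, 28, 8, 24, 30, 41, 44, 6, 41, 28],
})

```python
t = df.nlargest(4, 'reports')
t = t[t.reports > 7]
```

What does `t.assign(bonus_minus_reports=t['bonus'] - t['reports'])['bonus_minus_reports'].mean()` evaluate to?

12.0

take 4 rows with largest reports:
  name level  reports  bonus
8  Uma    L6       12      6
2  Jon    L6        8     28
5  Vic    L6        8     30
1  Ivy    L3        7     14
filter rows where reports > 7:
  name level  reports  bonus
8  Uma    L6       12      6
2  Jon    L6        8     28
5  Vic    L6        8     30
add column bonus_minus_reports = t['bonus'] - t['reports']:
  name level  reports  bonus  bonus_minus_reports
8  Uma    L6       12      6                   -6
2  Jon    L6        8     28                   20
5  Vic    L6        8     30                   22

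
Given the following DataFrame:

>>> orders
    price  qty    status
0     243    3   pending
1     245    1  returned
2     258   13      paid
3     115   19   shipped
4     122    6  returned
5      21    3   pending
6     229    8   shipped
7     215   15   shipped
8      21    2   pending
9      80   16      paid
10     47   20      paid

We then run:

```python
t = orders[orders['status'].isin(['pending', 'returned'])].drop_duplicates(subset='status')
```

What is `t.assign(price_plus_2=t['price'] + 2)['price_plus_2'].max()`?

filter rows where status in ['pending', 'returned']:
   price  qty    status
0    243    3   pending
1    245    1  returned
4    122    6  returned
5     21    3   pending
8     21    2   pending
drop duplicate status (keep=first):
   price  qty    status
0    243    3   pending
1    245    1  returned
add column price_plus_2 = t['price'] + 2:
   price  qty    status  price_plus_2
0    243    3   pending           245
1    245    1  returned           247

247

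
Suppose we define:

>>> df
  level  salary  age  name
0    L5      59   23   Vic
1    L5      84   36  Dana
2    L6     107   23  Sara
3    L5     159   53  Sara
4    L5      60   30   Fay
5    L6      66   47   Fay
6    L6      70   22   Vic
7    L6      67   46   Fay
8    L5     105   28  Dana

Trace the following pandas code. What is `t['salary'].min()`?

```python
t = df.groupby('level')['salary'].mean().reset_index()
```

group by level, mean of salary:
level
L5    93.4
L6    77.5
Name: salary, dtype: float64
reset_index():
  level  salary
0    L5    93.4
1    L6    77.5
min of column 'salary' → 77.5

77.5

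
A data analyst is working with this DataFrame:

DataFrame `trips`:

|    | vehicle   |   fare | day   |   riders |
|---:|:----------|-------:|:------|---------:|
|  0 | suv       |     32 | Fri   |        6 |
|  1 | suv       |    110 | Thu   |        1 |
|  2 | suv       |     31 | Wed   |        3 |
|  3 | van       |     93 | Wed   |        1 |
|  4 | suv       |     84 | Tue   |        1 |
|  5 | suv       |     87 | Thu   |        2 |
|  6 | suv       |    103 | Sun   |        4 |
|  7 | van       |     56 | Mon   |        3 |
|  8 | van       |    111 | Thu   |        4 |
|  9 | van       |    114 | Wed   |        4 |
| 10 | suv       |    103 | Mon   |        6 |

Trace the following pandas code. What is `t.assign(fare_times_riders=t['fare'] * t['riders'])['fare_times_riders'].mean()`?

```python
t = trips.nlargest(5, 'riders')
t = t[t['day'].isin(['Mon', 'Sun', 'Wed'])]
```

take 5 rows with largest riders:
   vehicle  fare  day  riders
0      suv    32  Fri       6
10     suv   103  Mon       6
6      suv   103  Sun       4
8      van   111  Thu       4
9      van   114  Wed       4
filter rows where day in ['Mon', 'Sun', 'Wed']:
   vehicle  fare  day  riders
10     suv   103  Mon       6
6      suv   103  Sun       4
9      van   114  Wed       4
add column fare_times_riders = t['fare'] * t['riders']:
   vehicle  fare  day  riders  fare_times_riders
10     suv   103  Mon       6                618
6      suv   103  Sun       4                412
9      van   114  Wed       4                456
Then the mean of column 'fare_times_riders': 495.333333333

495.333333333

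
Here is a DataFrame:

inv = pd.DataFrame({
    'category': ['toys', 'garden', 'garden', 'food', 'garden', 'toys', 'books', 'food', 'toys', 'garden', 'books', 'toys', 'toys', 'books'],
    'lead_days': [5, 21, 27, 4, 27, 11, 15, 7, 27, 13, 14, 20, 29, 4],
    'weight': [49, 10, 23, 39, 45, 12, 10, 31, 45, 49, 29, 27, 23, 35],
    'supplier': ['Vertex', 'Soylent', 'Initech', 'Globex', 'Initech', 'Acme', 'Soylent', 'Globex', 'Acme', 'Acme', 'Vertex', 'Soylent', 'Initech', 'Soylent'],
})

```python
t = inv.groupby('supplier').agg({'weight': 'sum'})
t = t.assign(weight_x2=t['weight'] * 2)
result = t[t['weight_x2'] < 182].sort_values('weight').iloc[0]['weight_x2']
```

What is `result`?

group by supplier, sum of weight:
          weight
supplier        
Acme         106
Globex        70
Initech       91
Soylent       82
Vertex        78
add column weight_x2 = t['weight'] * 2:
          weight  weight_x2
supplier                   
Acme         106        212
Globex        70        140
Initech       91        182
Soylent       82        164
Vertex        78        156
filter rows where weight_x2 < 182:
          weight  weight_x2
supplier                   
Globex        70        140
Soylent       82        164
Vertex        78        156
sort by weight:
          weight  weight_x2
supplier                   
Globex        70        140
Vertex        78        156
Soylent       82        164
The value at position 0, column 'weight_x2' is 140.

140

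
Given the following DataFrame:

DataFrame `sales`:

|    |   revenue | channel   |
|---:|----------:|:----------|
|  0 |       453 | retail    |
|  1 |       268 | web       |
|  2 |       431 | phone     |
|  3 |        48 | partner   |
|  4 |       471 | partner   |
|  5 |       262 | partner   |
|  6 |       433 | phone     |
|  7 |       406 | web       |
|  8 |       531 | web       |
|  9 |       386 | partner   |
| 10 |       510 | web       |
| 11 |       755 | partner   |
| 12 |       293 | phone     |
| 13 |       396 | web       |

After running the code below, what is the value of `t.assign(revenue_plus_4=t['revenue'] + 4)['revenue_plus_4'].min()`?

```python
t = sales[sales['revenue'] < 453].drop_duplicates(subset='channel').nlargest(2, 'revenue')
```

272

filter rows where revenue < 453:
    revenue  channel
1       268      web
2       431    phone
3        48  partner
5       262  partner
6       433    phone
7       406      web
9       386  partner
12      293    phone
13      396      web
drop duplicate channel (keep=first):
   revenue  channel
1      268      web
2      431    phone
3       48  partner
take 2 rows with largest revenue:
   revenue channel
2      431   phone
1      268     web
add column revenue_plus_4 = t['revenue'] + 4:
   revenue channel  revenue_plus_4
2      431   phone             435
1      268     web             272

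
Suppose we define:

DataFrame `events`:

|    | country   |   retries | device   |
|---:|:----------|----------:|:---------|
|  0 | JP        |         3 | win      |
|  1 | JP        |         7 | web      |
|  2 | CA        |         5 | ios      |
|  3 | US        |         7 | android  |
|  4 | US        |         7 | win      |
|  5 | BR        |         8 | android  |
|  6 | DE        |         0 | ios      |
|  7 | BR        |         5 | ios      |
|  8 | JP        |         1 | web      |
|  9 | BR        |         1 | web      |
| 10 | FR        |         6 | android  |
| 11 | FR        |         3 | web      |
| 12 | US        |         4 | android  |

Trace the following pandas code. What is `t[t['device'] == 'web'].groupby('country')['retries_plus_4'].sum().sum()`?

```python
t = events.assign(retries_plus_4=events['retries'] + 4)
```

add column retries_plus_4 = events['retries'] + 4:
   country  retries   device  retries_plus_4
0       JP        3      win               7
1       JP        7      web              11
2       CA        5      ios               9
3       US        7  android              11
4       US        7      win              11
5       BR        8  android              12
6       DE        0      ios               4
7       BR        5      ios               9
8       JP        1      web               5
9       BR        1      web               5
10      FR        6  android              10
11      FR        3      web               7
12      US        4  android               8
filter rows where device == 'web':
   country  retries device  retries_plus_4
1       JP        7    web              11
8       JP        1    web               5
9       BR        1    web               5
11      FR        3    web               7
group by country, sum of retries_plus_4:
country
BR     5
FR     7
JP    16
Name: retries_plus_4, dtype: int64

28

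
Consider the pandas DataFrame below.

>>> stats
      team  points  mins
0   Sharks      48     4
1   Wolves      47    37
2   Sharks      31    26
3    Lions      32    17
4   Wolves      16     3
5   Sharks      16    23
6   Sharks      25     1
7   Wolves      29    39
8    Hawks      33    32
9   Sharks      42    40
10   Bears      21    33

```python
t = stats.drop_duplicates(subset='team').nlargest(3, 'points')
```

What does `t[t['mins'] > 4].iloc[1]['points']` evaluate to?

drop duplicate team (keep=first):
      team  points  mins
0   Sharks      48     4
1   Wolves      47    37
3    Lions      32    17
8    Hawks      33    32
10   Bears      21    33
take 3 rows with largest points:
     team  points  mins
0  Sharks      48     4
1  Wolves      47    37
8   Hawks      33    32
filter rows where mins > 4:
     team  points  mins
1  Wolves      47    37
8   Hawks      33    32
Finally, value at position 1, column 'points' = 33.

33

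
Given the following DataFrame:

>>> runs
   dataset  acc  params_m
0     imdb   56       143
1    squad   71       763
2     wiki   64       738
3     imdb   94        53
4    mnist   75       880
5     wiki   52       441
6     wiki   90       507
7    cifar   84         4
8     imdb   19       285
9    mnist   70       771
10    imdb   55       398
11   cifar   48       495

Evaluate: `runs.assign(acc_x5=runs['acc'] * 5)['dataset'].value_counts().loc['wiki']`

add column acc_x5 = runs['acc'] * 5:
   dataset  acc  params_m  acc_x5
0     imdb   56       143     280
1    squad   71       763     355
2     wiki   64       738     320
3     imdb   94        53     470
4    mnist   75       880     375
5     wiki   52       441     260
6     wiki   90       507     450
7    cifar   84         4     420
8     imdb   19       285      95
9    mnist   70       771     350
10    imdb   55       398     275
11   cifar   48       495     240
value_counts of dataset:
dataset
imdb     4
wiki     3
mnist    2
cifar    2
squad    1
Name: count, dtype: int64
Then the value at index 'wiki': 3

3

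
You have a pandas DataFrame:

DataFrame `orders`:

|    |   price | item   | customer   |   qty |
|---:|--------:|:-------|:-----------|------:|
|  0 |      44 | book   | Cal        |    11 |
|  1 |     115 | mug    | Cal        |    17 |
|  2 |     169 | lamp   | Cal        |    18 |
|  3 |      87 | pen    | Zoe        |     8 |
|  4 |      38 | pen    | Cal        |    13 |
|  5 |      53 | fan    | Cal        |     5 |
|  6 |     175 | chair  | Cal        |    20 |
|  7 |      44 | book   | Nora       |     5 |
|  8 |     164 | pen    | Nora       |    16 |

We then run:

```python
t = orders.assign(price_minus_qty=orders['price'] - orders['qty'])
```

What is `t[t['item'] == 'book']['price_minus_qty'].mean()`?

add column price_minus_qty = orders['price'] - orders['qty']:
   price   item customer  qty  price_minus_qty
0     44   book      Cal   11               33
1    115    mug      Cal   17               98
2    169   lamp      Cal   18              151
3     87    pen      Zoe    8               79
4     38    pen      Cal   13               25
5     53    fan      Cal    5               48
6    175  chair      Cal   20              155
7     44   book     Nora    5               39
8    164    pen     Nora   16              148
filter rows where item == 'book':
   price  item customer  qty  price_minus_qty
0     44  book      Cal   11               33
7     44  book     Nora    5               39

36.0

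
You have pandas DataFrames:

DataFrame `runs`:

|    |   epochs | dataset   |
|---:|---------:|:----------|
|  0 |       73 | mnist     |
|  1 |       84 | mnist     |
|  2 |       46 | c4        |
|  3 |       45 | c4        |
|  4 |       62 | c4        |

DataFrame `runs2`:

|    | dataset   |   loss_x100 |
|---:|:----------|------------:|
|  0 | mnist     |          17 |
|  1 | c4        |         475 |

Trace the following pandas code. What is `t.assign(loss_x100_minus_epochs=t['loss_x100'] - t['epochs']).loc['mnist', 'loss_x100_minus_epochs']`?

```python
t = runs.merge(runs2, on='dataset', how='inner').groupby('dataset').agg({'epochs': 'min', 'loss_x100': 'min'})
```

-56

merge on 'dataset' (how='inner') → 5 rows:
   epochs dataset  loss_x100
0      73   mnist         17
1      84   mnist         17
2      46      c4        475
3      45      c4        475
4      62      c4        475
group by dataset: min(epochs), min(loss_x100):
         epochs  loss_x100
dataset                   
c4           45        475
mnist        73         17
add column loss_x100_minus_epochs = t['loss_x100'] - t['epochs']:
         epochs  loss_x100  loss_x100_minus_epochs
dataset                                           
c4           45        475                     430
mnist        73         17                     -56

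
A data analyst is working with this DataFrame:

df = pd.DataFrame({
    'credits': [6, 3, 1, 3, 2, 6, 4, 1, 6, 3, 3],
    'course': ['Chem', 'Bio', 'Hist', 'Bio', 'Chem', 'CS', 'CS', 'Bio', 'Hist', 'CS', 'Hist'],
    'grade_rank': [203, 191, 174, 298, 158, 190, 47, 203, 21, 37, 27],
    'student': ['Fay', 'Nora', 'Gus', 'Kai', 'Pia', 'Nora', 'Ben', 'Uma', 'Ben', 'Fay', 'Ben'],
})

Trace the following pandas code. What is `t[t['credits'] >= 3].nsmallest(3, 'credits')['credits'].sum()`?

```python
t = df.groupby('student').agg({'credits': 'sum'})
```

group by student, sum of credits:
         credits
student         
Ben           13
Fay            9
Gus            1
Kai            3
Nora           9
Pia            2
Uma            1
filter rows where credits >= 3:
         credits
student         
Ben           13
Fay            9
Kai            3
Nora           9
take 3 rows with smallest credits:
         credits
student         
Kai            3
Fay            9
Nora           9
Then the sum of column 'credits': 21

21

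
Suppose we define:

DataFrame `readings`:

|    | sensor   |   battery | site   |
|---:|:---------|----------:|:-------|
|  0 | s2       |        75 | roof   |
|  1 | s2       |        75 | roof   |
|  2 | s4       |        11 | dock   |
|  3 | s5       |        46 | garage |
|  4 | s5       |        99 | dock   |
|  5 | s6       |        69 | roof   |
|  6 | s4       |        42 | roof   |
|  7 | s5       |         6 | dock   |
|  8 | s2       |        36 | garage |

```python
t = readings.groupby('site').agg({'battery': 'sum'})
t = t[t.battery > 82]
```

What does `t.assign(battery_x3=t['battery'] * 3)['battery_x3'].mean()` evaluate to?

565.5

group by site, sum of battery:
        battery
site           
dock        116
garage       82
roof        261
filter rows where battery > 82:
      battery
site         
dock      116
roof      261
add column battery_x3 = t['battery'] * 3:
      battery  battery_x3
site                     
dock      116         348
roof      261         783
The mean of column 'battery_x3' is 565.5.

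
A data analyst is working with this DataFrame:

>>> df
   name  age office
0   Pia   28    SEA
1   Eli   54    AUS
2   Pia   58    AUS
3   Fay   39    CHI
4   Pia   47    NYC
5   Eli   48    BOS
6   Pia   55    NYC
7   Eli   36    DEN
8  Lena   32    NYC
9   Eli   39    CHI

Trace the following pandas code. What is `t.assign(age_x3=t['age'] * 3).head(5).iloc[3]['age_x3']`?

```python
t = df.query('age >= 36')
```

141

filter rows where age >= 36:
  name  age office
1  Eli   54    AUS
2  Pia   58    AUS
3  Fay   39    CHI
4  Pia   47    NYC
5  Eli   48    BOS
6  Pia   55    NYC
7  Eli   36    DEN
9  Eli   39    CHI
add column age_x3 = t['age'] * 3:
  name  age office  age_x3
1  Eli   54    AUS     162
2  Pia   58    AUS     174
3  Fay   39    CHI     117
4  Pia   47    NYC     141
5  Eli   48    BOS     144
6  Pia   55    NYC     165
7  Eli   36    DEN     108
9  Eli   39    CHI     117
take first 5 rows:
  name  age office  age_x3
1  Eli   54    AUS     162
2  Pia   58    AUS     174
3  Fay   39    CHI     117
4  Pia   47    NYC     141
5  Eli   48    BOS     144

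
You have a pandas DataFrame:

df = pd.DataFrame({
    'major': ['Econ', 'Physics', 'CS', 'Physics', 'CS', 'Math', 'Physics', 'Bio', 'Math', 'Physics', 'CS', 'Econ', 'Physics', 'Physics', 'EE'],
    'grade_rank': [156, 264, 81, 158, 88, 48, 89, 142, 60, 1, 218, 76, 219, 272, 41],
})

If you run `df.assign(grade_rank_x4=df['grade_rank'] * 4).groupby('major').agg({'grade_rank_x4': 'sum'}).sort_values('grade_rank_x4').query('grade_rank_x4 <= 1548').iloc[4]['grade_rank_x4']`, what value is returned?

1548

add column grade_rank_x4 = df['grade_rank'] * 4:
      major  grade_rank  grade_rank_x4
0      Econ         156            624
1   Physics         264           1056
2        CS          81            324
3   Physics         158            632
4        CS          88            352
5      Math          48            192
6   Physics          89            356
7       Bio         142            568
8      Math          60            240
9   Physics           1              4
10       CS         218            872
11     Econ          76            304
12  Physics         219            876
13  Physics         272           1088
14       EE          41            164
group by major, sum of grade_rank_x4:
         grade_rank_x4
major                 
Bio                568
CS                1548
EE                 164
Econ               928
Math               432
Physics           4012
sort by grade_rank_x4:
         grade_rank_x4
major                 
EE                 164
Math               432
Bio                568
Econ               928
CS                1548
Physics           4012
filter rows where grade_rank_x4 <= 1548:
       grade_rank_x4
major               
EE               164
Math             432
Bio              568
Econ             928
CS              1548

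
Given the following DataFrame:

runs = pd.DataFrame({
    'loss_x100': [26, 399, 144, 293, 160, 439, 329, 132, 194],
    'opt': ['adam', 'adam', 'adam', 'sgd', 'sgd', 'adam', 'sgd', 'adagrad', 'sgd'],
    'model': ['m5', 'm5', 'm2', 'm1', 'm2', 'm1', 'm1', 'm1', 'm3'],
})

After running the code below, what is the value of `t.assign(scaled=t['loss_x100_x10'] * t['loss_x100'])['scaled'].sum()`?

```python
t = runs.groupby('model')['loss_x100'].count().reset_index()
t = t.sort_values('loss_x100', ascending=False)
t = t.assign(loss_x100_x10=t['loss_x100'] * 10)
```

250

group by model, count of loss_x100:
model
m1    4
m2    2
m3    1
m5    2
Name: loss_x100, dtype: int64
reset_index():
  model  loss_x100
0    m1          4
1    m2          2
2    m3          1
3    m5          2
sort by loss_x100 descending:
  model  loss_x100
0    m1          4
1    m2          2
3    m5          2
2    m3          1
add column loss_x100_x10 = t['loss_x100'] * 10:
  model  loss_x100  loss_x100_x10
0    m1          4             40
1    m2          2             20
3    m5          2             20
2    m3          1             10
add column scaled = t['loss_x100_x10'] * t['loss_x100']:
  model  loss_x100  loss_x100_x10  scaled
0    m1          4             40     160
1    m2          2             20      40
3    m5          2             20      40
2    m3          1             10      10
Then the sum of column 'scaled': 250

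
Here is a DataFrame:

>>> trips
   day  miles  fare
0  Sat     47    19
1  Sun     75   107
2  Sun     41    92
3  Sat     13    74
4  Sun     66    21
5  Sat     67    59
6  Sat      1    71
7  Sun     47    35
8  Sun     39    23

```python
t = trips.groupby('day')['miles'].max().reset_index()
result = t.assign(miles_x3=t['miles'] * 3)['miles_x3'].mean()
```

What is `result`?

group by day, max of miles:
day
Sat    67
Sun    75
Name: miles, dtype: int64
reset_index():
   day  miles
0  Sat     67
1  Sun     75
add column miles_x3 = t['miles'] * 3:
   day  miles  miles_x3
0  Sat     67       201
1  Sun     75       225

213.0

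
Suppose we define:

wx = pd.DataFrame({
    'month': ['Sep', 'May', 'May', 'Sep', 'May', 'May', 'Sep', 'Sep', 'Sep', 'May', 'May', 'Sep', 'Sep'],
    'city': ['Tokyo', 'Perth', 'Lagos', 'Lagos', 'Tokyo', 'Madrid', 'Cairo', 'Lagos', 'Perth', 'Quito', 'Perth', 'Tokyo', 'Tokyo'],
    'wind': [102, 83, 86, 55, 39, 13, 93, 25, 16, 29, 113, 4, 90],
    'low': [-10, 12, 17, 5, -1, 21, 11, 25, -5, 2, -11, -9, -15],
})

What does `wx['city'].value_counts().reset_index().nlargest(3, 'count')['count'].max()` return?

4

value_counts of city:
city
Tokyo     4
Perth     3
Lagos     3
Madrid    1
Cairo     1
Quito     1
Name: count, dtype: int64
reset_index():
     city  count
0   Tokyo      4
1   Perth      3
2   Lagos      3
3  Madrid      1
4   Cairo      1
5   Quito      1
take 3 rows with largest count:
    city  count
0  Tokyo      4
1  Perth      3
2  Lagos      3
Finally, max of column 'count' = 4.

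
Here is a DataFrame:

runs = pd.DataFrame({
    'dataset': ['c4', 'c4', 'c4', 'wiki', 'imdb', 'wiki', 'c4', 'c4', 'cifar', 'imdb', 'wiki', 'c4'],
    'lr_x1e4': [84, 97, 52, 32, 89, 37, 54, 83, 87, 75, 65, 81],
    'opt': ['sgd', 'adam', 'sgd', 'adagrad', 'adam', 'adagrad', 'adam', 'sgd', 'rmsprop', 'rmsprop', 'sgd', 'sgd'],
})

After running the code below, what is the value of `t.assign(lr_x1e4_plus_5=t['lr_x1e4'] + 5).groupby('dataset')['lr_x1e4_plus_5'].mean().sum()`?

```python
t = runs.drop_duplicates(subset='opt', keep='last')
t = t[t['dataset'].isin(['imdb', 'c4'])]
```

drop duplicate opt (keep=last):
   dataset  lr_x1e4      opt
5     wiki       37  adagrad
6       c4       54     adam
9     imdb       75  rmsprop
11      c4       81      sgd
filter rows where dataset in ['imdb', 'c4']:
   dataset  lr_x1e4      opt
6       c4       54     adam
9     imdb       75  rmsprop
11      c4       81      sgd
add column lr_x1e4_plus_5 = t['lr_x1e4'] + 5:
   dataset  lr_x1e4      opt  lr_x1e4_plus_5
6       c4       54     adam              59
9     imdb       75  rmsprop              80
11      c4       81      sgd              86
group by dataset, mean of lr_x1e4_plus_5:
dataset
c4      72.5
imdb    80.0
Name: lr_x1e4_plus_5, dtype: float64
The sum of the resulting series is 152.5.

152.5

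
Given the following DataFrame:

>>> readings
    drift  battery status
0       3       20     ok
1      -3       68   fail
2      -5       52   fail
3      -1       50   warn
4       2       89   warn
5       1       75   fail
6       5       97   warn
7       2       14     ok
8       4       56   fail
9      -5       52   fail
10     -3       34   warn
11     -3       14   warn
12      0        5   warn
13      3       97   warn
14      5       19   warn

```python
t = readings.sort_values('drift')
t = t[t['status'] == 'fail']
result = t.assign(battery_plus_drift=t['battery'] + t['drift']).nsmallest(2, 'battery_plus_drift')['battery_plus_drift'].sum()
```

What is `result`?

94

sort by drift:
    drift  battery status
2      -5       52   fail
9      -5       52   fail
1      -3       68   fail
10     -3       34   warn
11     -3       14   warn
3      -1       50   warn
12      0        5   warn
5       1       75   fail
4       2       89   warn
7       2       14     ok
0       3       20     ok
13      3       97   warn
8       4       56   fail
6       5       97   warn
14      5       19   warn
filter rows where status == 'fail':
   drift  battery status
2     -5       52   fail
9     -5       52   fail
1     -3       68   fail
5      1       75   fail
8      4       56   fail
add column battery_plus_drift = t['battery'] + t['drift']:
   drift  battery status  battery_plus_drift
2     -5       52   fail                  47
9     -5       52   fail                  47
1     -3       68   fail                  65
5      1       75   fail                  76
8      4       56   fail                  60
take 2 rows with smallest battery_plus_drift:
   drift  battery status  battery_plus_drift
2     -5       52   fail                  47
9     -5       52   fail                  47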